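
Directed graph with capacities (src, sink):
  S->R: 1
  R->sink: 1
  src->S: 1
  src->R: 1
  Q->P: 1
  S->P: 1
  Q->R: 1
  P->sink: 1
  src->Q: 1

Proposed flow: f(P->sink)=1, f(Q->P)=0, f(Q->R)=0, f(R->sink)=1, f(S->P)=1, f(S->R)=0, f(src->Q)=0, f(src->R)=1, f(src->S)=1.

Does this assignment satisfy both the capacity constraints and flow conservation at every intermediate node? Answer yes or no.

Yes

Every edge has 0 ≤ f(e) ≤ cap(e).
At each intermediate node, inflow equals outflow.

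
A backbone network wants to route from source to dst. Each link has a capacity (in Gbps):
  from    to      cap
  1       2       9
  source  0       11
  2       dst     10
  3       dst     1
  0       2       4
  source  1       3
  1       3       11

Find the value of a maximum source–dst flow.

Augment source->0->2->dst: bottleneck 4. Total 4.
Augment source->1->2->dst: bottleneck 3. Total 7.
No augmenting path remains in the residual graph.

7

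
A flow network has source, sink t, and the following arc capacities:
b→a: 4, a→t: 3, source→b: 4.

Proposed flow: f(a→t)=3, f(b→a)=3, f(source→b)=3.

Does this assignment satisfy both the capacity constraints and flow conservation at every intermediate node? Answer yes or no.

Every edge has 0 ≤ f(e) ≤ cap(e).
At each intermediate node, inflow equals outflow.

Yes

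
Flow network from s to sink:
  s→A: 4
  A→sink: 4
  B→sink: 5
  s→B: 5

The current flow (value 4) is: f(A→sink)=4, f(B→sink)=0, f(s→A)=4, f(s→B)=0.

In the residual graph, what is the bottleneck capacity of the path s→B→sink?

5

Residual capacities along the path: s→B: 5, B→sink: 5.
Minimum is 5.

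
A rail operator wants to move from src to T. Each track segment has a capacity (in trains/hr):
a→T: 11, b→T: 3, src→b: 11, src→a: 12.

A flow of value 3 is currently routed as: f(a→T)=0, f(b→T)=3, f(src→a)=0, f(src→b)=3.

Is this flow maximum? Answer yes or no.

Residual path src→a→T has bottleneck 11 > 0.
Pushing 11 along it raises the flow to 14, so the given flow is not maximum.

No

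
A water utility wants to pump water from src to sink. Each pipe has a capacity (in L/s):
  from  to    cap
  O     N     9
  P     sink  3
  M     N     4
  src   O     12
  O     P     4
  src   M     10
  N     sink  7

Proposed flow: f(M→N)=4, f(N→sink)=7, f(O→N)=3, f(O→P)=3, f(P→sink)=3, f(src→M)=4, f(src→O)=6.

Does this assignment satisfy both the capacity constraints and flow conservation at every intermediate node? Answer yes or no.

Every edge has 0 ≤ f(e) ≤ cap(e).
At each intermediate node, inflow equals outflow.

Yes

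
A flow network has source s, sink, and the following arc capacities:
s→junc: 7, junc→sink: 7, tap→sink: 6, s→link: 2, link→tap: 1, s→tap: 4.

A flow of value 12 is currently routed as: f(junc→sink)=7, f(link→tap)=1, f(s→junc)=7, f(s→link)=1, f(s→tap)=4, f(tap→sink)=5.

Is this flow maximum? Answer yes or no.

Residual reachable from s: {link, s}; sink is not reachable.
Saturated cut: s→tap, s→junc, link→tap with total capacity 12 = current flow value. Flow is maximum.

Yes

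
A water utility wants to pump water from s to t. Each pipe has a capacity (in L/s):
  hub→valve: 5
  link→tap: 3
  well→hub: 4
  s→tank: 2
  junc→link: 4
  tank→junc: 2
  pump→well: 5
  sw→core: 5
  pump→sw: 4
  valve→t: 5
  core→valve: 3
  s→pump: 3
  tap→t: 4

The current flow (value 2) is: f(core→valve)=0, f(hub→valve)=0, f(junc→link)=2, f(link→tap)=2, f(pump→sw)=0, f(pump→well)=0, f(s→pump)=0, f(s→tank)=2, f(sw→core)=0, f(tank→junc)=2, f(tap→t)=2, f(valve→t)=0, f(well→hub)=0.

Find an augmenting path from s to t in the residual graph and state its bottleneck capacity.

s→pump→sw→core→valve→t, bottleneck 3

Residual along s→pump→sw→core→valve→t: s→pump: 3, pump→sw: 4, sw→core: 5, core→valve: 3, valve→t: 5.
Bottleneck = min = 3.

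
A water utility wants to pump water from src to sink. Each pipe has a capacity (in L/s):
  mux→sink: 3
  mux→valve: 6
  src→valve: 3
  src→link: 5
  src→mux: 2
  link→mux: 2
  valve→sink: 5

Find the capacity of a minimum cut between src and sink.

Max flow = 7 (via 4 augmenting paths).
In the residual at optimum, the set reachable from src is {link, src}.
Cut edges: src→mux (cap 2), src→valve (cap 3), link→mux (cap 2). Sum = 7.

7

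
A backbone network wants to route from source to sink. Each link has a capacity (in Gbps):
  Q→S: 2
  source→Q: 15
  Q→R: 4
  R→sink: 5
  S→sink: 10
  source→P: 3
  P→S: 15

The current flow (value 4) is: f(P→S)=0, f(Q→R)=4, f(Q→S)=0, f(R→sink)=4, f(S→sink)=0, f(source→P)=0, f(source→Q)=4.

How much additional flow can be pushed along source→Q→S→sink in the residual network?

Residual capacities along the path: source→Q: 11, Q→S: 2, S→sink: 10.
Minimum is 2.

2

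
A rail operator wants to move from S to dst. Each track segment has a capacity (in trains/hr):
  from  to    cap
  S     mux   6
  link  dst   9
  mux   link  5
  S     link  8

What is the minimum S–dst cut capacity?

Max flow = 9 (via 2 augmenting paths).
In the residual at optimum, the set reachable from S is {S, link, mux}.
Cut edges: link→dst (cap 9). Sum = 9.

9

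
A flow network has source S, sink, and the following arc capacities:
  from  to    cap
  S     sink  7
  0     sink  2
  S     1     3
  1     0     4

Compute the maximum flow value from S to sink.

9

Augment S→sink: bottleneck 7. Total 7.
Augment S→1→0→sink: bottleneck 2. Total 9.
No augmenting path remains in the residual graph.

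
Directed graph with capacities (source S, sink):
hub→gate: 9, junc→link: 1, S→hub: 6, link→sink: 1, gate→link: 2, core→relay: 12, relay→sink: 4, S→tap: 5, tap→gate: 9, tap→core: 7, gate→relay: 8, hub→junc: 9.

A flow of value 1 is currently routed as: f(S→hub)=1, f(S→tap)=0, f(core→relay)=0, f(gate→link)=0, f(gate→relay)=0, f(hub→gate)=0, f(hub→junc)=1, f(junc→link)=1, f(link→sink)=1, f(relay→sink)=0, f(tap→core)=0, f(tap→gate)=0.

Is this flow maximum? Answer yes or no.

Residual path S→hub→gate→relay→sink has bottleneck 4 > 0.
Pushing 4 along it raises the flow to 5, so the given flow is not maximum.

No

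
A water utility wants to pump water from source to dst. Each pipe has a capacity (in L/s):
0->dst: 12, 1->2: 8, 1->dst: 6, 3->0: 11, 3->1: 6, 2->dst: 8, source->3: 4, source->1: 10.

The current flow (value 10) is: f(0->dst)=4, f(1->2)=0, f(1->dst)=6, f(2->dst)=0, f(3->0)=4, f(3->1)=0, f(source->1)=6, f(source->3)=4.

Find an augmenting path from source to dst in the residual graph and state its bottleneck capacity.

source->1->2->dst, bottleneck 4

Residual along source->1->2->dst: source->1: 4, 1->2: 8, 2->dst: 8.
Bottleneck = min = 4.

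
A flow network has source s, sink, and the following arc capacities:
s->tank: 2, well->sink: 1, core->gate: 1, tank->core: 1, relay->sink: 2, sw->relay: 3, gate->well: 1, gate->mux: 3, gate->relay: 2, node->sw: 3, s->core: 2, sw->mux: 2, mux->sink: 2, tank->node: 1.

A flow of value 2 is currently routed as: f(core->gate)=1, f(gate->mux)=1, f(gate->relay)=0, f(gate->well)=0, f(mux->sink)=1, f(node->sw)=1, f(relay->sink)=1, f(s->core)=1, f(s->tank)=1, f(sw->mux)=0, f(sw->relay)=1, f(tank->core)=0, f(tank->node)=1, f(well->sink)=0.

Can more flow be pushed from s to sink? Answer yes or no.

No

Residual reachable from s: {core, s, tank}; sink is not reachable.
Saturated cut: tank->node, core->gate with total capacity 2 = current flow value. Flow is maximum.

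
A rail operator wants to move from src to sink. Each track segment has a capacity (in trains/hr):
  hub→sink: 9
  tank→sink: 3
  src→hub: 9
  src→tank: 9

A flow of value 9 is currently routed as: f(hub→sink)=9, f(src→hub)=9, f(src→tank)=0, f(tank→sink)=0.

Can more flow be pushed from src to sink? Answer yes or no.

Yes

Residual path src→tank→sink has bottleneck 3 > 0.
Pushing 3 along it raises the flow to 12, so the given flow is not maximum.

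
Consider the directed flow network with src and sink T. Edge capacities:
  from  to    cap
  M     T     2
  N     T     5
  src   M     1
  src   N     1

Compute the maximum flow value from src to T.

2

Augment src->N->T: bottleneck 1. Total 1.
Augment src->M->T: bottleneck 1. Total 2.
No augmenting path remains in the residual graph.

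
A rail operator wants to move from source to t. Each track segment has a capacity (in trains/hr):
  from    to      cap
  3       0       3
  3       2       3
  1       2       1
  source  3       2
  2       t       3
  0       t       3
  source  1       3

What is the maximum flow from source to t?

3

Augment source→1→2→t: bottleneck 1. Total 1.
Augment source→3→2→t: bottleneck 2. Total 3.
No augmenting path remains in the residual graph.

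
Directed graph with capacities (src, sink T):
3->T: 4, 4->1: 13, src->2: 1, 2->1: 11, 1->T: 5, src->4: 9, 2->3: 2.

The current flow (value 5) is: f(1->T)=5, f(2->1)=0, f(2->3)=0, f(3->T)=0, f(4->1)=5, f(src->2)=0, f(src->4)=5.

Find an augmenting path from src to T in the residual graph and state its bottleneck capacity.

src->2->3->T, bottleneck 1

Residual along src->2->3->T: src->2: 1, 2->3: 2, 3->T: 4.
Bottleneck = min = 1.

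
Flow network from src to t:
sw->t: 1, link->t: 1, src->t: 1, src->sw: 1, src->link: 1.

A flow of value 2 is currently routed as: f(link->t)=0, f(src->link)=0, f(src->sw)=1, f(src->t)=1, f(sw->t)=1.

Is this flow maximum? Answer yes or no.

No

Residual path src->link->t has bottleneck 1 > 0.
Pushing 1 along it raises the flow to 3, so the given flow is not maximum.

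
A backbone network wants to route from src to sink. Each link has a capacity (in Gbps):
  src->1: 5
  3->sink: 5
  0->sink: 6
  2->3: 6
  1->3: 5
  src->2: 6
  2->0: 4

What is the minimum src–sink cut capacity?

9

Max flow = 9 (via 3 augmenting paths).
In the residual at optimum, the set reachable from src is {1, 2, 3, src}.
Cut edges: 2->0 (cap 4), 3->sink (cap 5). Sum = 9.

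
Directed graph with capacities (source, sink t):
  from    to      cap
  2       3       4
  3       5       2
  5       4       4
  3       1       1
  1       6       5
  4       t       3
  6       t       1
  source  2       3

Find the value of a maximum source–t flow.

Augment source->2->3->5->4->t: bottleneck 2. Total 2.
Augment source->2->3->1->6->t: bottleneck 1. Total 3.
No augmenting path remains in the residual graph.

3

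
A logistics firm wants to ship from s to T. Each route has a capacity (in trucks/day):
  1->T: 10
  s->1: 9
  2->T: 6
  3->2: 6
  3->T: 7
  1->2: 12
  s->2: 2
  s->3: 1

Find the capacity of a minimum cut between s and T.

12

Max flow = 12 (via 3 augmenting paths).
In the residual at optimum, the set reachable from s is {s}.
Cut edges: s->1 (cap 9), s->3 (cap 1), s->2 (cap 2). Sum = 12.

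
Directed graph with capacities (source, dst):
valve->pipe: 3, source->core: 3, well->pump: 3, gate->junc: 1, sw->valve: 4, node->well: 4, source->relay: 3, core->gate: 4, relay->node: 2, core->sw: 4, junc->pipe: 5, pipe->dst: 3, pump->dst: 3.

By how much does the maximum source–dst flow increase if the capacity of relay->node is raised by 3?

Original max flow = 5.
After raising cap(relay->node), augmenting paths through that edge carry 1 more unit.
New max flow = 6. Increase = 1.

1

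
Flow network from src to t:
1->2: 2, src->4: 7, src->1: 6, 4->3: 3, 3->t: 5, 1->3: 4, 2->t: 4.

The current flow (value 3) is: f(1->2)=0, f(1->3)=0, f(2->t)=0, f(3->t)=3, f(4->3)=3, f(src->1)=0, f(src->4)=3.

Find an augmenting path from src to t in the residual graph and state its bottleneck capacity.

Residual along src->1->3->t: src->1: 6, 1->3: 4, 3->t: 2.
Bottleneck = min = 2.

src->1->3->t, bottleneck 2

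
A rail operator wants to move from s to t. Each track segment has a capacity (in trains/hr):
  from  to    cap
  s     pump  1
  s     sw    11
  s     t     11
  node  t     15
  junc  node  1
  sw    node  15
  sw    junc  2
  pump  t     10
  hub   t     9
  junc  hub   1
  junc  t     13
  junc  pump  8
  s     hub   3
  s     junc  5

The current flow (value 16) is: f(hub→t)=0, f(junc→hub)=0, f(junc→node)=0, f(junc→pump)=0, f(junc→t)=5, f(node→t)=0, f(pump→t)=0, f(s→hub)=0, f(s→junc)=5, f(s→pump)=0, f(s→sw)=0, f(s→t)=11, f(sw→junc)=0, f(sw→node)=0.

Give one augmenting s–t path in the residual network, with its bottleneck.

Residual along s→pump→t: s→pump: 1, pump→t: 10.
Bottleneck = min = 1.

s→pump→t, bottleneck 1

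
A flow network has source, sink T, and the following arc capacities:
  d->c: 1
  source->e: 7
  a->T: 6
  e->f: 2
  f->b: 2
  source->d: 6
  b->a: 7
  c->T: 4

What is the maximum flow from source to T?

3

Augment source->d->c->T: bottleneck 1. Total 1.
Augment source->e->f->b->a->T: bottleneck 2. Total 3.
No augmenting path remains in the residual graph.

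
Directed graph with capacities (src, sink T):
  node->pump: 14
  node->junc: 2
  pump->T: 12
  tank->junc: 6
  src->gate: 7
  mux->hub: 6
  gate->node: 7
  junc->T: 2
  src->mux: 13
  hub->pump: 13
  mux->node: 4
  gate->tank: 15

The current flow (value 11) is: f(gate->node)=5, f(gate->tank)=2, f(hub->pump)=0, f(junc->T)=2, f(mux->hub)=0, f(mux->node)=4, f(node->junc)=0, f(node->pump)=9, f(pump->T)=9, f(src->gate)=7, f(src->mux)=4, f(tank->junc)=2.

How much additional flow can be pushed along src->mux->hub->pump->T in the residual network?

3

Residual capacities along the path: src->mux: 9, mux->hub: 6, hub->pump: 13, pump->T: 3.
Minimum is 3.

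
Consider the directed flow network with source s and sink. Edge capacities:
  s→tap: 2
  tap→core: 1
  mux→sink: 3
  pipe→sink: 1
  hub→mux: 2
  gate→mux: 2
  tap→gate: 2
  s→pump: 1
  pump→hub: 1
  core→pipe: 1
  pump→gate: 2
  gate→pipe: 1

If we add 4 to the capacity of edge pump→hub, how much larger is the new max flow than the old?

0

Original max flow = 3.
Edge pump→hub does not cross the min cut (source side {s}), so extra capacity there cannot help.
New max flow = 3. Increase = 0.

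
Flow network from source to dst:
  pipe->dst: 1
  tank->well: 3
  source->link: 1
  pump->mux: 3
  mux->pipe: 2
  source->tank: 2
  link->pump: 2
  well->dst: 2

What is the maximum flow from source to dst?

Augment source->tank->well->dst: bottleneck 2. Total 2.
Augment source->link->pump->mux->pipe->dst: bottleneck 1. Total 3.
No augmenting path remains in the residual graph.

3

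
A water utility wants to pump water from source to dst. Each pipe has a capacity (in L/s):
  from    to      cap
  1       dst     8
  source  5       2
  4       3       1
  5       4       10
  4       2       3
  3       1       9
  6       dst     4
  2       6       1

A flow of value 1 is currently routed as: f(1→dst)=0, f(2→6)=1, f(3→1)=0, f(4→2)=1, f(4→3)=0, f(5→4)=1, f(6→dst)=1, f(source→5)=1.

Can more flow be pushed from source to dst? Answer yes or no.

Yes

Residual path source→5→4→3→1→dst has bottleneck 1 > 0.
Pushing 1 along it raises the flow to 2, so the given flow is not maximum.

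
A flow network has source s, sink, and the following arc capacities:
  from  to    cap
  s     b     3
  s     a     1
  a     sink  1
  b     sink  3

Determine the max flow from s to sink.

Augment s→a→sink: bottleneck 1. Total 1.
Augment s→b→sink: bottleneck 3. Total 4.
No augmenting path remains in the residual graph.

4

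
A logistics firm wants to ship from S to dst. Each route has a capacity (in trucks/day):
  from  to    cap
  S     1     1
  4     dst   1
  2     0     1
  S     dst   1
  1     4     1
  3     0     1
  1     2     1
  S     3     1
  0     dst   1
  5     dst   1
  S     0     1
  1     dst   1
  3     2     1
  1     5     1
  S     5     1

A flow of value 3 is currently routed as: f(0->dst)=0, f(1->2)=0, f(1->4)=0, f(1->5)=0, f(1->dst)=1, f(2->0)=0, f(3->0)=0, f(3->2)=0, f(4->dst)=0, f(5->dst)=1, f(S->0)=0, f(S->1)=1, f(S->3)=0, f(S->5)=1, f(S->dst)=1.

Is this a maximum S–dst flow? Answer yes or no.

Residual path S->0->dst has bottleneck 1 > 0.
Pushing 1 along it raises the flow to 4, so the given flow is not maximum.

No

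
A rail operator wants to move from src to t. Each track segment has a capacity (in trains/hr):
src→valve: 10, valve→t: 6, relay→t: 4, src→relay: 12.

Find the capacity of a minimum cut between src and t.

10

Max flow = 10 (via 2 augmenting paths).
In the residual at optimum, the set reachable from src is {relay, src, valve}.
Cut edges: valve→t (cap 6), relay→t (cap 4). Sum = 10.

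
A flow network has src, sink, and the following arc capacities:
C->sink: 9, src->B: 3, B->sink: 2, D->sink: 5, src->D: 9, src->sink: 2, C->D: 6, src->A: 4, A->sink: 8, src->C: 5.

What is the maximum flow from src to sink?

18

Augment src->sink: bottleneck 2. Total 2.
Augment src->C->sink: bottleneck 5. Total 7.
Augment src->B->sink: bottleneck 2. Total 9.
Augment src->A->sink: bottleneck 4. Total 13.
Augment src->D->sink: bottleneck 5. Total 18.
No augmenting path remains in the residual graph.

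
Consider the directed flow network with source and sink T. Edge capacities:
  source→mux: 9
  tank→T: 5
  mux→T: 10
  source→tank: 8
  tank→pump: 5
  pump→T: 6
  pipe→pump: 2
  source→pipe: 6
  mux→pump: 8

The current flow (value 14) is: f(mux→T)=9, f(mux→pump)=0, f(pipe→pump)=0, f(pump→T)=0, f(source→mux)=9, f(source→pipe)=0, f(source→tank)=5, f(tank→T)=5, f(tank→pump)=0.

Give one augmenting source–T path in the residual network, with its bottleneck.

source→tank→pump→T, bottleneck 3

Residual along source→tank→pump→T: source→tank: 3, tank→pump: 5, pump→T: 6.
Bottleneck = min = 3.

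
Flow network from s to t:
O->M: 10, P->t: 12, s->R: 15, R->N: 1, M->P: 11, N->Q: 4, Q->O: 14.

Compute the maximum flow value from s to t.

Augment s->R->N->Q->O->M->P->t: bottleneck 1. Total 1.
No augmenting path remains in the residual graph.

1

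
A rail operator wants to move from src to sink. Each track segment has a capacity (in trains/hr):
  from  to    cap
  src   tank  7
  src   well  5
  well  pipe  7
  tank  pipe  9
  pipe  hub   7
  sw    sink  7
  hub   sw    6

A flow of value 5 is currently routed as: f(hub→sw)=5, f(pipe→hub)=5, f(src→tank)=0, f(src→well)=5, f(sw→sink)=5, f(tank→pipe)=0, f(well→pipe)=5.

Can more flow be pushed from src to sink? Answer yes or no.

Residual path src→tank→pipe→hub→sw→sink has bottleneck 1 > 0.
Pushing 1 along it raises the flow to 6, so the given flow is not maximum.

Yes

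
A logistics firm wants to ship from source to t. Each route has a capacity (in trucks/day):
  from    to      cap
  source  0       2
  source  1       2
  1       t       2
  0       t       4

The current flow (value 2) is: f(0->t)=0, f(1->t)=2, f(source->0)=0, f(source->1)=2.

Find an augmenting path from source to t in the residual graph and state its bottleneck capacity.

Residual along source->0->t: source->0: 2, 0->t: 4.
Bottleneck = min = 2.

source->0->t, bottleneck 2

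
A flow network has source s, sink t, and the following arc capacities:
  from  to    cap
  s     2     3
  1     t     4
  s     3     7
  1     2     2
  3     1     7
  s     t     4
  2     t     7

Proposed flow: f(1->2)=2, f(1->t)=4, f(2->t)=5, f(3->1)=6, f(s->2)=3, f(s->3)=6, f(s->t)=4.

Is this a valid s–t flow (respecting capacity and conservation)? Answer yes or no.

Yes

Every edge has 0 ≤ f(e) ≤ cap(e).
At each intermediate node, inflow equals outflow.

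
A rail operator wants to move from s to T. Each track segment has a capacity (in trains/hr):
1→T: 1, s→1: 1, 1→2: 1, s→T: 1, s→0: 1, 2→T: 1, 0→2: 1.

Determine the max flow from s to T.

Augment s→T: bottleneck 1. Total 1.
Augment s→1→T: bottleneck 1. Total 2.
Augment s→0→2→T: bottleneck 1. Total 3.
No augmenting path remains in the residual graph.

3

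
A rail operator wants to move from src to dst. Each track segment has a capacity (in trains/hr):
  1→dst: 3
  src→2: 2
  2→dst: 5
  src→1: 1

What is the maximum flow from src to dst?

Augment src→2→dst: bottleneck 2. Total 2.
Augment src→1→dst: bottleneck 1. Total 3.
No augmenting path remains in the residual graph.

3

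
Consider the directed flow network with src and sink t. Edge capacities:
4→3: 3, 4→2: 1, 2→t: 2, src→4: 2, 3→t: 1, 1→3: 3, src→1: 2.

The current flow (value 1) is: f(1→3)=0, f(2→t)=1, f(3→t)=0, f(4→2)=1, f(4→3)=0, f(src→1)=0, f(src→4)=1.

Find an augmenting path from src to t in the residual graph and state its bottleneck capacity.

Residual along src→4→3→t: src→4: 1, 4→3: 3, 3→t: 1.
Bottleneck = min = 1.

src→4→3→t, bottleneck 1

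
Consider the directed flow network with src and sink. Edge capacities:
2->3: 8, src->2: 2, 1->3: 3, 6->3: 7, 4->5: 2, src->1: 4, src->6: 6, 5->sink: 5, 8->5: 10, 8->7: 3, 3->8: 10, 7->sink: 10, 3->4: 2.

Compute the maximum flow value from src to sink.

8

Augment src->1->3->8->5->sink: bottleneck 3. Total 3.
Augment src->6->3->8->5->sink: bottleneck 2. Total 5.
Augment src->6->3->8->7->sink: bottleneck 3. Total 8.
No augmenting path remains in the residual graph.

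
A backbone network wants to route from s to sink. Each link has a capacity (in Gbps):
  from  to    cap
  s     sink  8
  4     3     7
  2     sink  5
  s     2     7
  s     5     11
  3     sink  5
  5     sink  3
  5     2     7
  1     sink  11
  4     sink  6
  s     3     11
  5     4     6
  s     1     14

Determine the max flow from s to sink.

38

Augment s->sink: bottleneck 8. Total 8.
Augment s->5->sink: bottleneck 3. Total 11.
Augment s->2->sink: bottleneck 5. Total 16.
Augment s->1->sink: bottleneck 11. Total 27.
Augment s->3->sink: bottleneck 5. Total 32.
Augment s->5->4->sink: bottleneck 6. Total 38.
No augmenting path remains in the residual graph.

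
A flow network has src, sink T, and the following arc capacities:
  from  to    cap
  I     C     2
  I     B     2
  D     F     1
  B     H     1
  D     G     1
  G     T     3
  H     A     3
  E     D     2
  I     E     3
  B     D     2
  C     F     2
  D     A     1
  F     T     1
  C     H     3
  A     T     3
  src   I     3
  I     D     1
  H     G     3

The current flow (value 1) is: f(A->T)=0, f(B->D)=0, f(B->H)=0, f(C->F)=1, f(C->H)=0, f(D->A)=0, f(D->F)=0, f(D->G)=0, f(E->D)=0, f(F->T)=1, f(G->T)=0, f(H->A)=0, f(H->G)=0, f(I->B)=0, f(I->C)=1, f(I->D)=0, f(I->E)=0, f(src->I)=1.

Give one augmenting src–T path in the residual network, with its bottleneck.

Residual along src->I->D->G->T: src->I: 2, I->D: 1, D->G: 1, G->T: 3.
Bottleneck = min = 1.

src->I->D->G->T, bottleneck 1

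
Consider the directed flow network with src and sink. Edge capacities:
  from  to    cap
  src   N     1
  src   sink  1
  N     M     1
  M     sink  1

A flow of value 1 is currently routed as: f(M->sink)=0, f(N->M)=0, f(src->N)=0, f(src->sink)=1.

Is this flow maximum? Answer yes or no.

No

Residual path src->N->M->sink has bottleneck 1 > 0.
Pushing 1 along it raises the flow to 2, so the given flow is not maximum.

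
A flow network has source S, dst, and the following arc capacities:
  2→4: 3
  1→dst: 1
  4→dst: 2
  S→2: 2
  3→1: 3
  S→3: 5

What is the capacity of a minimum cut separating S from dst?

3

Max flow = 3 (via 2 augmenting paths).
In the residual at optimum, the set reachable from S is {1, 3, S}.
Cut edges: S→2 (cap 2), 1→dst (cap 1). Sum = 3.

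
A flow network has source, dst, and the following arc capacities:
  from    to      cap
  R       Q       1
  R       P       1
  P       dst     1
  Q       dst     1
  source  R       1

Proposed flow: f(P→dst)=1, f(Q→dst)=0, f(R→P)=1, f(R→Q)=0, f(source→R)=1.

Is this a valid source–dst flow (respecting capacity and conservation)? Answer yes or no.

Yes

Every edge has 0 ≤ f(e) ≤ cap(e).
At each intermediate node, inflow equals outflow.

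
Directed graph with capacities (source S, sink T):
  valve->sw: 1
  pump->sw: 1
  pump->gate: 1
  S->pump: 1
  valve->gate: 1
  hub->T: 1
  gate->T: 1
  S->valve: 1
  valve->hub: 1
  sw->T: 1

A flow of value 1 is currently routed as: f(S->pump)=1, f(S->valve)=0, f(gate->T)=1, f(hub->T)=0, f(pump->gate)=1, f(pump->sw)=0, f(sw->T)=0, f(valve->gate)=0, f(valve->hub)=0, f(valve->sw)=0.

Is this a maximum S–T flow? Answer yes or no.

Residual path S->valve->sw->T has bottleneck 1 > 0.
Pushing 1 along it raises the flow to 2, so the given flow is not maximum.

No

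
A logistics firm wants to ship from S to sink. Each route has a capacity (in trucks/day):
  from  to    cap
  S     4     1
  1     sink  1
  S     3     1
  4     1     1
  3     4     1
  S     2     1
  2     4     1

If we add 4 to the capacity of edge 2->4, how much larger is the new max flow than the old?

0

Original max flow = 1.
Edge 2->4 does not cross the min cut (source side {2, 3, 4, S}), so extra capacity there cannot help.
New max flow = 1. Increase = 0.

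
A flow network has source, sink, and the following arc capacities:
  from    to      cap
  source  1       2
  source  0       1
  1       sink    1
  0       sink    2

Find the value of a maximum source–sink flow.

2

Augment source→1→sink: bottleneck 1. Total 1.
Augment source→0→sink: bottleneck 1. Total 2.
No augmenting path remains in the residual graph.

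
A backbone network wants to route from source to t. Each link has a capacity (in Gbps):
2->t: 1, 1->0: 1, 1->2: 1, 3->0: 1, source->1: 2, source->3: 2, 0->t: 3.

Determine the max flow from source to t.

Augment source->3->0->t: bottleneck 1. Total 1.
Augment source->1->0->t: bottleneck 1. Total 2.
Augment source->1->2->t: bottleneck 1. Total 3.
No augmenting path remains in the residual graph.

3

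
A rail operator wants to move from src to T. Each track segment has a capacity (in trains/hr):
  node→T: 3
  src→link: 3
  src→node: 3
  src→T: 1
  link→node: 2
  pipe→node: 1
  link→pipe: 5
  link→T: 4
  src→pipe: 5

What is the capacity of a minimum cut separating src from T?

7

Max flow = 7 (via 3 augmenting paths).
In the residual at optimum, the set reachable from src is {node, pipe, src}.
Cut edges: src→link (cap 3), src→T (cap 1), node→T (cap 3). Sum = 7.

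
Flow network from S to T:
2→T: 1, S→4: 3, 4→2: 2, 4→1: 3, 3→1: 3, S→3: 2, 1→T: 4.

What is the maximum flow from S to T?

5

Augment S→4→2→T: bottleneck 1. Total 1.
Augment S→4→1→T: bottleneck 2. Total 3.
Augment S→3→1→T: bottleneck 2. Total 5.
No augmenting path remains in the residual graph.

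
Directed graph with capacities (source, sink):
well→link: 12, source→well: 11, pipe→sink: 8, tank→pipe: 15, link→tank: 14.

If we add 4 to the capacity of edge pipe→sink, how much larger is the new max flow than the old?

3

Original max flow = 8.
After raising cap(pipe→sink), augmenting paths through that edge carry 3 more units.
New max flow = 11. Increase = 3.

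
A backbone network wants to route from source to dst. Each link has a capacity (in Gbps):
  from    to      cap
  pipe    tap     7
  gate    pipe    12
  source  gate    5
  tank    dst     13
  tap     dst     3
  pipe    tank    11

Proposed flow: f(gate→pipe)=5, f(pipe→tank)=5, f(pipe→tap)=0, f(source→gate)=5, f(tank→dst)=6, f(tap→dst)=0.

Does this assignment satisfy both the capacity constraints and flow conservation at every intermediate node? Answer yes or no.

No

Conservation fails at tank: inflow 5 ≠ outflow 6.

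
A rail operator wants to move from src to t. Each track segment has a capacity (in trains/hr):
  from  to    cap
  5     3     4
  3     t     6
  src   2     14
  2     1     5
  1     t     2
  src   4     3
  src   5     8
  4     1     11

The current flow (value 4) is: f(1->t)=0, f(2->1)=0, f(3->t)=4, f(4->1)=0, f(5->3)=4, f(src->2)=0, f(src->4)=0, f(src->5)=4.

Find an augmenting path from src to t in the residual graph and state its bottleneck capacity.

src->4->1->t, bottleneck 2

Residual along src->4->1->t: src->4: 3, 4->1: 11, 1->t: 2.
Bottleneck = min = 2.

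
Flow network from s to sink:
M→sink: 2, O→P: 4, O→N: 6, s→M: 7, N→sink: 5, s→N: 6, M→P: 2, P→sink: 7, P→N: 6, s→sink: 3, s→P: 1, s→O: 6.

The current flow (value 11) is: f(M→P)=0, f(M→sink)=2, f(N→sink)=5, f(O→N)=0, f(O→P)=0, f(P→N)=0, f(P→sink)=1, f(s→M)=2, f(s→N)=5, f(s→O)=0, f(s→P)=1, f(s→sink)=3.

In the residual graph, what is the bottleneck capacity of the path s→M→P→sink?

Residual capacities along the path: s→M: 5, M→P: 2, P→sink: 6.
Minimum is 2.

2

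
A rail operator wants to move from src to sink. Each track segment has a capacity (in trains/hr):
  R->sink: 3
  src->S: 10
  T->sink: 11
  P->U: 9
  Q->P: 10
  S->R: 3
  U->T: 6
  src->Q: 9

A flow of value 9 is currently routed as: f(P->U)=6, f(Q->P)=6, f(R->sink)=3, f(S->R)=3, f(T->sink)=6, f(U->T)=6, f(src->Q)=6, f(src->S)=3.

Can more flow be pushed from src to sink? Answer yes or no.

Residual reachable from src: {P, Q, S, U, src}; sink is not reachable.
Saturated cut: S->R, U->T with total capacity 9 = current flow value. Flow is maximum.

No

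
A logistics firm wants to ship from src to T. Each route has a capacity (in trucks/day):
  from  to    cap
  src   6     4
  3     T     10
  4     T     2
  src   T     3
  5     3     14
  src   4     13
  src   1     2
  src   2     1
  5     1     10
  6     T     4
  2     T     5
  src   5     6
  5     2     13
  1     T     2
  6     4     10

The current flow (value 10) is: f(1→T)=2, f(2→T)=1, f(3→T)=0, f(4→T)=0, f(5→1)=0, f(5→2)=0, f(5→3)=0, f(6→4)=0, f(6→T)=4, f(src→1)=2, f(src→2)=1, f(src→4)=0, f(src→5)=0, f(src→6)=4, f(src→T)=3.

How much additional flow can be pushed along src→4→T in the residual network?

Residual capacities along the path: src→4: 13, 4→T: 2.
Minimum is 2.

2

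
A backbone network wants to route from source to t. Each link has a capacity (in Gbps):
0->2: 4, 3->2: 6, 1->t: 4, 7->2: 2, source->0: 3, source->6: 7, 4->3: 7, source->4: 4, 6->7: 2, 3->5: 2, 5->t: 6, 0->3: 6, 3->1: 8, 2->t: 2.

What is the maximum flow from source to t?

Augment source->0->2->t: bottleneck 2. Total 2.
Augment source->0->3->5->t: bottleneck 1. Total 3.
Augment source->4->3->5->t: bottleneck 1. Total 4.
Augment source->4->3->1->t: bottleneck 3. Total 7.
Augment source->6->7->2->0->3->1->t: bottleneck 1. Total 8.
No augmenting path remains in the residual graph.

8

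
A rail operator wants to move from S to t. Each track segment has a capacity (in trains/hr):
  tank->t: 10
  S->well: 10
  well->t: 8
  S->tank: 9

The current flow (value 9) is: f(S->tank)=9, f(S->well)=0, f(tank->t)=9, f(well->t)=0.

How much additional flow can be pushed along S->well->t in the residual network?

Residual capacities along the path: S->well: 10, well->t: 8.
Minimum is 8.

8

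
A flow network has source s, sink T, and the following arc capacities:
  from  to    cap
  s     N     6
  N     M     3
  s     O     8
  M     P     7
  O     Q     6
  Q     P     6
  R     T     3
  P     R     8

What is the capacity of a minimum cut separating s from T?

3

Max flow = 3 (via 1 augmenting path).
In the residual at optimum, the set reachable from s is {M, N, O, P, Q, R, s}.
Cut edges: R→T (cap 3). Sum = 3.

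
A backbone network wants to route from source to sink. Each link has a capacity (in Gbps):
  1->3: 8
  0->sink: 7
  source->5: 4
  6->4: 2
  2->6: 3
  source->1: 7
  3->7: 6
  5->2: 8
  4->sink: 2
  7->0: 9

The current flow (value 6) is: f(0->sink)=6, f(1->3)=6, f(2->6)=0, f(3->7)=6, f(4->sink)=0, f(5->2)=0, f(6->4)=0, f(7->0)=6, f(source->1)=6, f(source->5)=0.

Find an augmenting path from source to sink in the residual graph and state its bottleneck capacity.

source->5->2->6->4->sink, bottleneck 2

Residual along source->5->2->6->4->sink: source->5: 4, 5->2: 8, 2->6: 3, 6->4: 2, 4->sink: 2.
Bottleneck = min = 2.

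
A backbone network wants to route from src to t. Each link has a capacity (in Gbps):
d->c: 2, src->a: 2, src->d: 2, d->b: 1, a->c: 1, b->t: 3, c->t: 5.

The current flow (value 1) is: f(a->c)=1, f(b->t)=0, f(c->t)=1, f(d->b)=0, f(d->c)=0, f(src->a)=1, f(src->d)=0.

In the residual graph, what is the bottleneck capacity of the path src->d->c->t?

Residual capacities along the path: src->d: 2, d->c: 2, c->t: 4.
Minimum is 2.

2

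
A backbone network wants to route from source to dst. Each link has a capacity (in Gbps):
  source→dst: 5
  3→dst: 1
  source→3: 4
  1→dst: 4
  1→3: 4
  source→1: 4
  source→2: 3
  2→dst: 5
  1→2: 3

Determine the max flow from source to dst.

13

Augment source→dst: bottleneck 5. Total 5.
Augment source→1→dst: bottleneck 4. Total 9.
Augment source→2→dst: bottleneck 3. Total 12.
Augment source→3→dst: bottleneck 1. Total 13.
No augmenting path remains in the residual graph.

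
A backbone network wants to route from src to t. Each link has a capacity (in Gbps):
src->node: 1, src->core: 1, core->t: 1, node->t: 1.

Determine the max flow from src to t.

Augment src->core->t: bottleneck 1. Total 1.
Augment src->node->t: bottleneck 1. Total 2.
No augmenting path remains in the residual graph.

2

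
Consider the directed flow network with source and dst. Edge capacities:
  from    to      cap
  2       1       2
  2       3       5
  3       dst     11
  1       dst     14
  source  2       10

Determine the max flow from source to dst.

7

Augment source->2->3->dst: bottleneck 5. Total 5.
Augment source->2->1->dst: bottleneck 2. Total 7.
No augmenting path remains in the residual graph.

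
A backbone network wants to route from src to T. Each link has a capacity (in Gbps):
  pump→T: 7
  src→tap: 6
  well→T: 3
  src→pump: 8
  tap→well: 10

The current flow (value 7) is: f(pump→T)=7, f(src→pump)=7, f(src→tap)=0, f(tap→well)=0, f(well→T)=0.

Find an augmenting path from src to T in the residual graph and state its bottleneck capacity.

Residual along src→tap→well→T: src→tap: 6, tap→well: 10, well→T: 3.
Bottleneck = min = 3.

src→tap→well→T, bottleneck 3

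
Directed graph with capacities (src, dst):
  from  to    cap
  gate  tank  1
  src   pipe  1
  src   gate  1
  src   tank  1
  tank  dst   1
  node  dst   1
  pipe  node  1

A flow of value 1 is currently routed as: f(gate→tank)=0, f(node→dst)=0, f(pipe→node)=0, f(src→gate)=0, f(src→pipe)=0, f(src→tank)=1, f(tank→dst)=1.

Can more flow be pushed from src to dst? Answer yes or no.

Yes

Residual path src→pipe→node→dst has bottleneck 1 > 0.
Pushing 1 along it raises the flow to 2, so the given flow is not maximum.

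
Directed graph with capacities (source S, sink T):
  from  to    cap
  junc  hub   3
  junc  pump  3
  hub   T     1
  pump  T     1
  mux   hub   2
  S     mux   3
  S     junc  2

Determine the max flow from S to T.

2

Augment S->mux->hub->T: bottleneck 1. Total 1.
Augment S->junc->pump->T: bottleneck 1. Total 2.
No augmenting path remains in the residual graph.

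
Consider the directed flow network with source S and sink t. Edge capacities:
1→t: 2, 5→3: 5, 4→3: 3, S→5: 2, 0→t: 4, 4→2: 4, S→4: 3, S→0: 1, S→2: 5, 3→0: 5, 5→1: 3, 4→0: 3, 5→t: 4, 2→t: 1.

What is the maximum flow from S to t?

7

Augment S→5→t: bottleneck 2. Total 2.
Augment S→2→t: bottleneck 1. Total 3.
Augment S→0→t: bottleneck 1. Total 4.
Augment S→4→0→t: bottleneck 3. Total 7.
No augmenting path remains in the residual graph.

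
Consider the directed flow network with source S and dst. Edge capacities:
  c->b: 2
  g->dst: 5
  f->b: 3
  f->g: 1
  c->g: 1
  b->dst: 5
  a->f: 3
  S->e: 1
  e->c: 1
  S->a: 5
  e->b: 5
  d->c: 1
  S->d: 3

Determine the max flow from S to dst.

5

Augment S->e->b->dst: bottleneck 1. Total 1.
Augment S->a->f->b->dst: bottleneck 3. Total 4.
Augment S->d->c->g->dst: bottleneck 1. Total 5.
No augmenting path remains in the residual graph.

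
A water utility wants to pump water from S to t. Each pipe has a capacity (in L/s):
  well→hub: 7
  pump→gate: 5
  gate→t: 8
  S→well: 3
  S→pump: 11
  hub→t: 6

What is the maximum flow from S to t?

Augment S→well→hub→t: bottleneck 3. Total 3.
Augment S→pump→gate→t: bottleneck 5. Total 8.
No augmenting path remains in the residual graph.

8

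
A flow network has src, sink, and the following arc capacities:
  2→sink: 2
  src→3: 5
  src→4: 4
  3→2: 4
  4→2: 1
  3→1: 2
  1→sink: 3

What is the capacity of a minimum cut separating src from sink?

Max flow = 4 (via 2 augmenting paths).
In the residual at optimum, the set reachable from src is {2, 3, 4, src}.
Cut edges: 3→1 (cap 2), 2→sink (cap 2). Sum = 4.

4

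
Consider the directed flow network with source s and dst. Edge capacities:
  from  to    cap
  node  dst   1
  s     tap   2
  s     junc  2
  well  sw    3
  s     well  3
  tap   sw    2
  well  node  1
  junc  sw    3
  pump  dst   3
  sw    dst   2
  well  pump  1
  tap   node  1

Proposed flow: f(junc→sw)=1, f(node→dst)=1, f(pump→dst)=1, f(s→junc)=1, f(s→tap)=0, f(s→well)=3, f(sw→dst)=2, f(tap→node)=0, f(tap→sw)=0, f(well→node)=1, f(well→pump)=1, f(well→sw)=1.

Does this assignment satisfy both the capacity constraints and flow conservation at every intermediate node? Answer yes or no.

Every edge has 0 ≤ f(e) ≤ cap(e).
At each intermediate node, inflow equals outflow.

Yes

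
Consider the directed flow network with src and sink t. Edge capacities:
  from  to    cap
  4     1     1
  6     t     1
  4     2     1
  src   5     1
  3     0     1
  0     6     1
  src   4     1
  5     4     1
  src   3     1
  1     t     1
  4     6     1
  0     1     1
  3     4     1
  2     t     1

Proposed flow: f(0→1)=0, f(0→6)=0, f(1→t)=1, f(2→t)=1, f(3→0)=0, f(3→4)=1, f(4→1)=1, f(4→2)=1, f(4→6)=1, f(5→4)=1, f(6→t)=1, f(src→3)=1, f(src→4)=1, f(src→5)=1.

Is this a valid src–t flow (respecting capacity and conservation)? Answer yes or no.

Yes

Every edge has 0 ≤ f(e) ≤ cap(e).
At each intermediate node, inflow equals outflow.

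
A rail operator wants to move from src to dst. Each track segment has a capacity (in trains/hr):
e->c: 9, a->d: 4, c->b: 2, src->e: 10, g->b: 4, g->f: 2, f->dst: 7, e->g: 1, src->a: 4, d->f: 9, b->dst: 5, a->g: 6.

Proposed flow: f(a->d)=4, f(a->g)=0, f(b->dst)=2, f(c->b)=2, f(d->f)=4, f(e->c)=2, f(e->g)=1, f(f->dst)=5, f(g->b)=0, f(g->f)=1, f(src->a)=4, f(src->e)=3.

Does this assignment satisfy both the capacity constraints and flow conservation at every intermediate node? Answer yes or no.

Yes

Every edge has 0 ≤ f(e) ≤ cap(e).
At each intermediate node, inflow equals outflow.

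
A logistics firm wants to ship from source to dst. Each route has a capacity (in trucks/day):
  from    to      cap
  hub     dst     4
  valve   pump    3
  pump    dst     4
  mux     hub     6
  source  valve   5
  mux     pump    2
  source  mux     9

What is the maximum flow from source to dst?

Augment source->mux->hub->dst: bottleneck 4. Total 4.
Augment source->mux->pump->dst: bottleneck 2. Total 6.
Augment source->valve->pump->dst: bottleneck 2. Total 8.
No augmenting path remains in the residual graph.

8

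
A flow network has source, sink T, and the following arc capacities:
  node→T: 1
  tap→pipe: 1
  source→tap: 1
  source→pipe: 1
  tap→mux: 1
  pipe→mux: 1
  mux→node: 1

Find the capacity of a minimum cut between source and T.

1

Max flow = 1 (via 1 augmenting path).
In the residual at optimum, the set reachable from source is {mux, pipe, source, tap}.
Cut edges: mux→node (cap 1). Sum = 1.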